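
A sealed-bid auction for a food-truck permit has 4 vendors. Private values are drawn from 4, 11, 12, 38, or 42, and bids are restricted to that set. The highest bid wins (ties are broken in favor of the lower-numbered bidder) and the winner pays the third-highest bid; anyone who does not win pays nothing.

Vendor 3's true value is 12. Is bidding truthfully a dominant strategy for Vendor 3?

No

Consider the case where Vendor 1 bids 4, Vendor 2 bids 4 and Vendor 4 bids 38.
Truthful bid 12: loses, pays 0, utility 0.
Bid 38 instead: wins, pays 4, utility 12 - 4 = 8.
Since 8 > 0, bidding 38 is strictly better here, so truthful bidding is not dominant.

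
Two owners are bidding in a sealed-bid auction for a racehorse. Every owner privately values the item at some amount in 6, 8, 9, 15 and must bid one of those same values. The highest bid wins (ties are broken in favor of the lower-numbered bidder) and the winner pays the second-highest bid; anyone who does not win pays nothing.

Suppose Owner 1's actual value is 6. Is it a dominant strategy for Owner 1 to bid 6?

Check each profile of the others' bids and compare truth against every alternative bid.
Others bid (8): truth gives 0, best alternative gives -2.
Others bid (6): truth gives 0, best alternative gives 0.
Others bid (9): truth gives 0, best alternative gives 0.
Others bid (15): truth gives 0, best alternative gives 0.
In every case the truthful bid is at least as good as any alternative, so it is a dominant strategy.

Yes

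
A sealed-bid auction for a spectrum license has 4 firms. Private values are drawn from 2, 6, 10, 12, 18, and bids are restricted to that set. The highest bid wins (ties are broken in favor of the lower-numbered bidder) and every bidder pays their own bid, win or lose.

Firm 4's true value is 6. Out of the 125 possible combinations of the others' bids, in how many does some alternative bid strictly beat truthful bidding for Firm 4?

124

Others bid (2, 2, 6): truth gives -6; bid 2 gives -2 > -6. Violating.
Others bid (2, 2, 10): truth gives -6; bid 2 gives -2 > -6. Violating.
Others bid (2, 2, 12): truth gives -6; bid 2 gives -2 > -6. Violating.
Others bid (2, 2, 18): truth gives -6; bid 2 gives -2 > -6. Violating.
Others bid (2, 2, 2): truth gives 0; no alternative beats it.
(Checking all 125 profiles: 124 have a profitable deviation, 1 does not.)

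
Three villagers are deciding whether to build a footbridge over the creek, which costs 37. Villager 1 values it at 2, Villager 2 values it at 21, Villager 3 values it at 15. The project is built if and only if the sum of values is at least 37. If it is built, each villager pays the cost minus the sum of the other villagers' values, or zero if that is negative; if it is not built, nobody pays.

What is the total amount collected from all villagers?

35

Total value 38 ≥ cost 37, so it is built.
Villager 1: others sum to 36; max(0, 37 - 36) = 1.
Villager 2: others sum to 17; max(0, 37 - 17) = 20.
Villager 3: others sum to 23; max(0, 37 - 23) = 14.
Total collected = 1 + 20 + 14 = 35.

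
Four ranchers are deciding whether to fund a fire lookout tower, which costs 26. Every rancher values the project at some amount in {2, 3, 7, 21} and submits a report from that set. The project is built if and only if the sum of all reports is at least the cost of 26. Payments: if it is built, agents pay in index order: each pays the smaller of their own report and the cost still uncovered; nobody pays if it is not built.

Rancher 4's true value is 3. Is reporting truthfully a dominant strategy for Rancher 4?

Check each profile of the others' reports and compare truth against every alternative report.
Others report (2, 3, 21): truth gives 3, best alternative gives 3.
Others report (2, 7, 21): truth gives 3, best alternative gives 3.
Others report (2, 21, 3): truth gives 3, best alternative gives 3.
Others report (2, 21, 7): truth gives 3, best alternative gives 3.
Others report (2, 21, 21): truth gives 3, best alternative gives 3.
Others report (3, 2, 21): truth gives 3, best alternative gives 3.
(Remaining 58 profiles checked similarly; truth is weakly best in each.)
In every case the truthful report is at least as good as any alternative, so it is a dominant strategy.

Yes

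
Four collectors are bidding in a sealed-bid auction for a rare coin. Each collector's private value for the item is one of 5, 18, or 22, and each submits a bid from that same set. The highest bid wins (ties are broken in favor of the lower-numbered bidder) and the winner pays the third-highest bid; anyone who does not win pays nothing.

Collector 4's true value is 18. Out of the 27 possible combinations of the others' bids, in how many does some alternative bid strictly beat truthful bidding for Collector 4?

Others bid (5, 5, 18): truth gives 0; bid 22 gives 13 > 0. Violating.
Others bid (5, 18, 5): truth gives 0; bid 22 gives 13 > 0. Violating.
Others bid (18, 5, 5): truth gives 0; bid 22 gives 13 > 0. Violating.
Others bid (5, 5, 5): truth gives 13; no alternative beats it.
Others bid (5, 5, 22): truth gives 0; no alternative beats it.
(Checking all 27 profiles: 3 have a profitable deviation, 24 do not.)

3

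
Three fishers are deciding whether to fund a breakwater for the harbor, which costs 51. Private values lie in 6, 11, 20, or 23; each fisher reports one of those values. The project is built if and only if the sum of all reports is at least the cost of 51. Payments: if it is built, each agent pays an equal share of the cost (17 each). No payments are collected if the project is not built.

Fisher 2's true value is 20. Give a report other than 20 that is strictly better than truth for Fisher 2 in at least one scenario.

Suppose Fisher 1 reports 6 and Fisher 3 reports 23.
Report 20: project not built, utility 0.
Report 23: project built, pays 17, utility 20 - 17 = 3.
So reporting 23 beats truth here (3 > 0).

23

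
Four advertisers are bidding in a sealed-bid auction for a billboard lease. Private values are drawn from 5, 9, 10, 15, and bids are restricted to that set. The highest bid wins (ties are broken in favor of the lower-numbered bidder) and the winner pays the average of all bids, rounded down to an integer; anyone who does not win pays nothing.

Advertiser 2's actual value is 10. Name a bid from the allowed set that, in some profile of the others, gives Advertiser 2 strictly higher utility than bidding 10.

15

Suppose Advertiser 1 bids 10, Advertiser 3 bids 5 and Advertiser 4 bids 5.
Bid 10: loses, pays 0, utility 0.
Bid 15: wins, pays 8, utility 10 - 8 = 2.
So bidding 15 beats truth here (2 > 0).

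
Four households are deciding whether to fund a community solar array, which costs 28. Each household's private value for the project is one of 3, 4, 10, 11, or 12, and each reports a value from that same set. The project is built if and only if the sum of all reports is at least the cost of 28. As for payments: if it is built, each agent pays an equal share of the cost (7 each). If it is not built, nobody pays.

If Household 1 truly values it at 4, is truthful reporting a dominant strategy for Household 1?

No

Consider the case where Household 2 reports 3, Household 3 reports 10 and Household 4 reports 11.
Truthful report 4: project built, pays 7, utility 4 - 7 = -3.
Report 3 instead: project not built, utility 0.
Since 0 > -3, reporting 3 is strictly better here, so truthful reporting is not dominant.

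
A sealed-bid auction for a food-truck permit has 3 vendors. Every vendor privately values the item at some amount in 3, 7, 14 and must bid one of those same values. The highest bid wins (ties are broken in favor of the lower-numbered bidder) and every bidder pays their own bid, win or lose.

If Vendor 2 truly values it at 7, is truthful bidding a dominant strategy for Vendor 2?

Consider the case where Vendor 1 bids 3 and Vendor 3 bids 14.
Truthful bid 7: loses but pays 7, utility -7.
Bid 3 instead: loses but pays 3, utility -3.
Since -3 > -7, bidding 3 is strictly better here, so truthful bidding is not dominant.

No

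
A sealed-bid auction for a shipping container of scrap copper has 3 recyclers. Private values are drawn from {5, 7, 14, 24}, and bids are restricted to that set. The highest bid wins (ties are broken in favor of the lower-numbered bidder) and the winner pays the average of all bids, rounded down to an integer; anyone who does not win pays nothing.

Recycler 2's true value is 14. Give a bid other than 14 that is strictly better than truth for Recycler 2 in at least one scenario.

7

Suppose Recycler 1 bids 5 and Recycler 3 bids 5.
Bid 14: wins, pays 8, utility 14 - 8 = 6.
Bid 7: wins, pays 5, utility 14 - 5 = 9.
So bidding 7 beats truth here (9 > 6).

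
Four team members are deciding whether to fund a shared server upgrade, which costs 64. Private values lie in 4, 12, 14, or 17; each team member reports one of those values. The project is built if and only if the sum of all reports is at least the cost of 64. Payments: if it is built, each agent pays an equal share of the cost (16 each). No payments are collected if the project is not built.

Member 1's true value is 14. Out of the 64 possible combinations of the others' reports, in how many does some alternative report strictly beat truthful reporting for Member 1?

Others report (17, 17, 17): truth gives -2; report 4 gives 0 > -2. Violating.
Others report (4, 4, 4): truth gives 0; no alternative beats it.
Others report (4, 4, 12): truth gives 0; no alternative beats it.
(Checking all 64 profiles: 1 has a profitable deviation, 63 do not.)

1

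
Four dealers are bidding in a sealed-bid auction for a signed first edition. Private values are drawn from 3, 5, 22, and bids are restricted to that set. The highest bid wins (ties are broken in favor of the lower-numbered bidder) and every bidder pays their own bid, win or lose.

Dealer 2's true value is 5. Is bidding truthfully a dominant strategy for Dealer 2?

Consider the case where Dealer 1 bids 3, Dealer 3 bids 3 and Dealer 4 bids 22.
Truthful bid 5: loses but pays 5, utility -5.
Bid 3 instead: loses but pays 3, utility -3.
Since -3 > -5, bidding 3 is strictly better here, so truthful bidding is not dominant.

No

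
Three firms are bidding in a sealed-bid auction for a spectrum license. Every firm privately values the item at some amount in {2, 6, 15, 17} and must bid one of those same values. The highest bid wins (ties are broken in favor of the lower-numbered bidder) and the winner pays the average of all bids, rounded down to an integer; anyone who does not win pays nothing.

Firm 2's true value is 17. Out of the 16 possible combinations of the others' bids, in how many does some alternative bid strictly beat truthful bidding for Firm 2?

Others bid (2, 2): truth gives 10; bid 6 gives 14 > 10. Violating.
Others bid (2, 6): truth gives 9; bid 6 gives 13 > 9. Violating.
Others bid (2, 15): truth gives 6; bid 15 gives 7 > 6. Violating.
Others bid (6, 2): truth gives 9; bid 15 gives 10 > 9. Violating.
Others bid (2, 17): truth gives 5; no alternative beats it.
Others bid (6, 6): truth gives 8; no alternative beats it.
(Checking all 16 profiles: 4 have a profitable deviation, 12 do not.)

4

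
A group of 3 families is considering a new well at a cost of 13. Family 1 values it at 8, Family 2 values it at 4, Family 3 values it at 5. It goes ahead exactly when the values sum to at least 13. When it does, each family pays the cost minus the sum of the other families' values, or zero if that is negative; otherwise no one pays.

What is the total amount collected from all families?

Total value 17 ≥ cost 13, so it is built.
Family 1: others sum to 9; max(0, 13 - 9) = 4.
Family 2: others sum to 13; max(0, 13 - 13) = 0.
Family 3: others sum to 12; max(0, 13 - 12) = 1.
Total collected = 4 + 0 + 1 = 5.

5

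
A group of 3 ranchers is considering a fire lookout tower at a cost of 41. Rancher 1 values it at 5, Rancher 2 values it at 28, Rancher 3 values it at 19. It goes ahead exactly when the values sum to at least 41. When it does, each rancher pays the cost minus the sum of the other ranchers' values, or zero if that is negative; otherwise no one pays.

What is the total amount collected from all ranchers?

Total value 52 ≥ cost 41, so it is built.
Rancher 1: others sum to 47; max(0, 41 - 47) = 0.
Rancher 2: others sum to 24; max(0, 41 - 24) = 17.
Rancher 3: others sum to 33; max(0, 41 - 33) = 8.
Total collected = 0 + 17 + 8 = 25.

25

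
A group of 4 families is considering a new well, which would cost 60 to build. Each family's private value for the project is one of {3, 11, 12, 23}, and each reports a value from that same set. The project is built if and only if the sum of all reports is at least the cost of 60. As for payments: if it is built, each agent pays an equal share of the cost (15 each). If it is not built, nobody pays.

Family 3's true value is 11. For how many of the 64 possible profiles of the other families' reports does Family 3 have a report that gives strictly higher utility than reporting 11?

3

Others report (3, 23, 23): truth gives -4; report 3 gives 0 > -4. Violating.
Others report (23, 3, 23): truth gives -4; report 3 gives 0 > -4. Violating.
Others report (23, 23, 3): truth gives -4; report 3 gives 0 > -4. Violating.
Others report (3, 3, 3): truth gives 0; no alternative beats it.
Others report (3, 3, 11): truth gives 0; no alternative beats it.
(Checking all 64 profiles: 3 have a profitable deviation, 61 do not.)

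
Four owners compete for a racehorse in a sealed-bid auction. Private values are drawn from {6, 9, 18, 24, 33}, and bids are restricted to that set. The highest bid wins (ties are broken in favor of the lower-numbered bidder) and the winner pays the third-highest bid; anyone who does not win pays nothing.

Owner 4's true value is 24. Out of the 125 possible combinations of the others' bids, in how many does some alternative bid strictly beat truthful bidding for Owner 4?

27

Others bid (6, 6, 24): truth gives 0; bid 33 gives 18 > 0. Violating.
Others bid (6, 9, 24): truth gives 0; bid 33 gives 15 > 0. Violating.
Others bid (6, 18, 24): truth gives 0; bid 33 gives 6 > 0. Violating.
Others bid (6, 24, 6): truth gives 0; bid 33 gives 18 > 0. Violating.
Others bid (6, 6, 6): truth gives 18; no alternative beats it.
Others bid (6, 6, 9): truth gives 18; no alternative beats it.
(Checking all 125 profiles: 27 have a profitable deviation, 98 do not.)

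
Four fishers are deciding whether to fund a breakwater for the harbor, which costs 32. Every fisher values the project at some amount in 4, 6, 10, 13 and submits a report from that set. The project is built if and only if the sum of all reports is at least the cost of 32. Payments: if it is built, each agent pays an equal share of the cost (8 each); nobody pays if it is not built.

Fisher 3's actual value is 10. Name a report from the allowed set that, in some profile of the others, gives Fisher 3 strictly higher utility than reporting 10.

Suppose Fisher 1 reports 4, Fisher 2 reports 4 and Fisher 4 reports 13.
Report 10: project not built, utility 0.
Report 13: project built, pays 8, utility 10 - 8 = 2.
So reporting 13 beats truth here (2 > 0).

13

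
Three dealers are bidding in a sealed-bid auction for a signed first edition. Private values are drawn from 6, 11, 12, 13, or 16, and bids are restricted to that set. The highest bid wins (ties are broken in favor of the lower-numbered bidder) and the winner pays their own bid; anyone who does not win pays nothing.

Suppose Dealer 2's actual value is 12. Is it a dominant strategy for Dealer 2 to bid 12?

No

Consider the case where Dealer 1 bids 6 and Dealer 3 bids 6.
Truthful bid 12: wins, pays 12, utility 12 - 12 = 0.
Bid 11 instead: wins, pays 11, utility 12 - 11 = 1.
Since 1 > 0, bidding 11 is strictly better here, so truthful bidding is not dominant.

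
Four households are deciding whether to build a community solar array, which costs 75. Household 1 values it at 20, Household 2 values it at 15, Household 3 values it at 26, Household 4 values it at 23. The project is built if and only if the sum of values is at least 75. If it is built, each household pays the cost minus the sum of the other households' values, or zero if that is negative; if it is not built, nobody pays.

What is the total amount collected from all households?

Total value 84 ≥ cost 75, so it is built.
Household 1: others sum to 64; max(0, 75 - 64) = 11.
Household 2: others sum to 69; max(0, 75 - 69) = 6.
Household 3: others sum to 58; max(0, 75 - 58) = 17.
Household 4: others sum to 61; max(0, 75 - 61) = 14.
Total collected = 11 + 6 + 17 + 14 = 48.

48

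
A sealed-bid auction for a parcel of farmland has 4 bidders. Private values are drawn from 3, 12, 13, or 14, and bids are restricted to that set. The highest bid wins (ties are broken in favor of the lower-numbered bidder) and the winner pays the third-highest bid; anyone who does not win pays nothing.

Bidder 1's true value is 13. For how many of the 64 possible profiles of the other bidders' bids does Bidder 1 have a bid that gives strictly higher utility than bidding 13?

12

Others bid (3, 3, 14): truth gives 0; bid 14 gives 10 > 0. Violating.
Others bid (3, 12, 14): truth gives 0; bid 14 gives 1 > 0. Violating.
Others bid (3, 14, 3): truth gives 0; bid 14 gives 10 > 0. Violating.
Others bid (3, 14, 12): truth gives 0; bid 14 gives 1 > 0. Violating.
Others bid (3, 3, 3): truth gives 10; no alternative beats it.
Others bid (3, 3, 12): truth gives 10; no alternative beats it.
(Checking all 64 profiles: 12 have a profitable deviation, 52 do not.)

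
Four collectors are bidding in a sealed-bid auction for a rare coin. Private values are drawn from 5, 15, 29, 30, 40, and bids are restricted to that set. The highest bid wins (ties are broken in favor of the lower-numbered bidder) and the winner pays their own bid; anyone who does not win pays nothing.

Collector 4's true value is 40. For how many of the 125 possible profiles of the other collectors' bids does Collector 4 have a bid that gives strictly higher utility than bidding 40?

27

Others bid (5, 5, 5): truth gives 0; bid 15 gives 25 > 0. Violating.
Others bid (5, 5, 15): truth gives 0; bid 29 gives 11 > 0. Violating.
Others bid (5, 5, 29): truth gives 0; bid 30 gives 10 > 0. Violating.
Others bid (5, 15, 5): truth gives 0; bid 29 gives 11 > 0. Violating.
Others bid (5, 5, 30): truth gives 0; no alternative beats it.
Others bid (5, 5, 40): truth gives 0; no alternative beats it.
(Checking all 125 profiles: 27 have a profitable deviation, 98 do not.)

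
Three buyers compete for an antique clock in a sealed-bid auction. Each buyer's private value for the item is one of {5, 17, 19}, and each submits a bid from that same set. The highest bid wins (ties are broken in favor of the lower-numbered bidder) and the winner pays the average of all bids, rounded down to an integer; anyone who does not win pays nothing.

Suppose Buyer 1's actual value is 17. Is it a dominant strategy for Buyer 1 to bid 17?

Consider the case where Buyer 2 bids 5 and Buyer 3 bids 5.
Truthful bid 17: wins, pays 9, utility 17 - 9 = 8.
Bid 5 instead: wins, pays 5, utility 17 - 5 = 12.
Since 12 > 8, bidding 5 is strictly better here, so truthful bidding is not dominant.

No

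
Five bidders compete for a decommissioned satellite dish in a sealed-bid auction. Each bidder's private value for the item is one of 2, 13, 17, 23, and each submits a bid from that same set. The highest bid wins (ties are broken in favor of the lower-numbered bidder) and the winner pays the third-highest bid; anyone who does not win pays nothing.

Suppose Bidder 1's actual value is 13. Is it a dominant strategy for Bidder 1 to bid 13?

No

Consider the case where Bidder 2 bids 2, Bidder 3 bids 2, Bidder 4 bids 2 and Bidder 5 bids 17.
Truthful bid 13: loses, pays 0, utility 0.
Bid 17 instead: wins, pays 2, utility 13 - 2 = 11.
Since 11 > 0, bidding 17 is strictly better here, so truthful bidding is not dominant.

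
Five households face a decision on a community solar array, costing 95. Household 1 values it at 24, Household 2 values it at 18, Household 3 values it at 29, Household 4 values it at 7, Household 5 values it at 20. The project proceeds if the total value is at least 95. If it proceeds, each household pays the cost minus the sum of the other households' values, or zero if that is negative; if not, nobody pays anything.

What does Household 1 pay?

21

Total value 98 ≥ cost 95, so the project is built.
The other households' values sum to 74.
Cost minus that sum is 95 - 74 = 21.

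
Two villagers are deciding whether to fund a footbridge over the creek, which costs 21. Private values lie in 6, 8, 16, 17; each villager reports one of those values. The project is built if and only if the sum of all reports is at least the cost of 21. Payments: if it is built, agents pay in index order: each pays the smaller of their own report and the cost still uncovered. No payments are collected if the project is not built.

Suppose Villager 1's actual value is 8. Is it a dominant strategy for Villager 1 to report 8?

Consider the case where Villager 2 reports 16.
Truthful report 8: project built, pays 8, utility 8 - 8 = 0.
Report 6 instead: project built, pays 6, utility 8 - 6 = 2.
Since 2 > 0, reporting 6 is strictly better here, so truthful reporting is not dominant.

No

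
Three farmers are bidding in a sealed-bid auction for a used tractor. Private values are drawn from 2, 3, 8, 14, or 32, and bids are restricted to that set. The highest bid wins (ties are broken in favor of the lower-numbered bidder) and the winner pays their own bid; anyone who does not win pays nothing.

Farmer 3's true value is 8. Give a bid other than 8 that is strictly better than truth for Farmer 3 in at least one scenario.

3

Suppose Farmer 1 bids 2 and Farmer 2 bids 2.
Bid 8: wins, pays 8, utility 8 - 8 = 0.
Bid 3: wins, pays 3, utility 8 - 3 = 5.
So bidding 3 beats truth here (5 > 0).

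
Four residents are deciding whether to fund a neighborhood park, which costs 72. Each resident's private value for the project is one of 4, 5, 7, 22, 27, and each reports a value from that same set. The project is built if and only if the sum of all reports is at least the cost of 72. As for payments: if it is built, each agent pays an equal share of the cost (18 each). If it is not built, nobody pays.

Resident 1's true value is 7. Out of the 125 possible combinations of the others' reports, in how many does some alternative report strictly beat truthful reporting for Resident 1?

1

Others report (22, 22, 22): truth gives -11; report 4 gives 0 > -11. Violating.
Others report (4, 4, 4): truth gives 0; no alternative beats it.
Others report (4, 4, 5): truth gives 0; no alternative beats it.
(Checking all 125 profiles: 1 has a profitable deviation, 124 do not.)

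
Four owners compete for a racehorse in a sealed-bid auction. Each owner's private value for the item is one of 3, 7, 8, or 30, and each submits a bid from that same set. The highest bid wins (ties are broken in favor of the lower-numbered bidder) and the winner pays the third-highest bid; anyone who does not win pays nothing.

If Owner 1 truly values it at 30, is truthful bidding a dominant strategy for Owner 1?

Check each profile of the others' bids and compare truth against every alternative bid.
Others bid (3, 3, 30): truth gives 27, best alternative gives 0.
Others bid (3, 30, 3): truth gives 27, best alternative gives 0.
Others bid (30, 3, 3): truth gives 27, best alternative gives 0.
Others bid (3, 7, 30): truth gives 23, best alternative gives 0.
Others bid (3, 30, 7): truth gives 23, best alternative gives 0.
Others bid (7, 3, 30): truth gives 23, best alternative gives 0.
(Remaining 58 profiles checked similarly; truth is weakly best in each.)
In every case the truthful bid is at least as good as any alternative, so it is a dominant strategy.

Yes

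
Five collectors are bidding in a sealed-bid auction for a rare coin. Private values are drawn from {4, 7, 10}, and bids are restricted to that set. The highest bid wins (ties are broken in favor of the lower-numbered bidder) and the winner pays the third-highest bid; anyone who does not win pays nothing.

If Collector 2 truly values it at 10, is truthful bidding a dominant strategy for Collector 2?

Check each profile of the others' bids and compare truth against every alternative bid.
Others bid (4, 4, 4, 10): truth gives 6, best alternative gives 0.
Others bid (4, 4, 10, 4): truth gives 6, best alternative gives 0.
Others bid (4, 10, 4, 4): truth gives 6, best alternative gives 0.
Others bid (7, 4, 4, 4): truth gives 6, best alternative gives 0.
Others bid (4, 4, 7, 10): truth gives 3, best alternative gives 0.
Others bid (4, 4, 10, 7): truth gives 3, best alternative gives 0.
(Remaining 75 profiles checked similarly; truth is weakly best in each.)
In every case the truthful bid is at least as good as any alternative, so it is a dominant strategy.

Yes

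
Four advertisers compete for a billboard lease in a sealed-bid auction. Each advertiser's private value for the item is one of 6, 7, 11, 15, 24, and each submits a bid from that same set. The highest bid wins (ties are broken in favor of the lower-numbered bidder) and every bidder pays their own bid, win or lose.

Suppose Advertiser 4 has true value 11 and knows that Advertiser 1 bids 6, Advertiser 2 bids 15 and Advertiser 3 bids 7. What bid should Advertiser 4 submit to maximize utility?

Bid 6: loses but pays 6, utility -6.
Bid 7: loses but pays 7, utility -7.
Bid 11: loses but pays 11, utility -11.
Bid 15: loses but pays 15, utility -15.
Bid 24: wins, pays 24, utility 11 - 24 = -13.
The best choice is 6 with utility -6.

6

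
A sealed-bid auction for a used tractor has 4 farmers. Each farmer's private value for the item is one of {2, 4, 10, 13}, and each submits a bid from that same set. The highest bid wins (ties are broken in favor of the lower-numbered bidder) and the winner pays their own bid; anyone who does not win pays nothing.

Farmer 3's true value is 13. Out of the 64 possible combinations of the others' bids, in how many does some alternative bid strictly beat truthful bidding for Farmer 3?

Others bid (2, 2, 2): truth gives 0; bid 4 gives 9 > 0. Violating.
Others bid (2, 2, 4): truth gives 0; bid 4 gives 9 > 0. Violating.
Others bid (2, 2, 10): truth gives 0; bid 10 gives 3 > 0. Violating.
Others bid (2, 4, 2): truth gives 0; bid 10 gives 3 > 0. Violating.
Others bid (2, 2, 13): truth gives 0; no alternative beats it.
Others bid (2, 4, 13): truth gives 0; no alternative beats it.
(Checking all 64 profiles: 12 have a profitable deviation, 52 do not.)

12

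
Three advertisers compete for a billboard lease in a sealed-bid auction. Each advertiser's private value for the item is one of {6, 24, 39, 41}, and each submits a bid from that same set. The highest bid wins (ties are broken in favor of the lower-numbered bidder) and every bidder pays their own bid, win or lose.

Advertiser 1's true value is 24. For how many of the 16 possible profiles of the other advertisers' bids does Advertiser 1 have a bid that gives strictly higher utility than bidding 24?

Others bid (6, 6): truth gives 0; bid 6 gives 18 > 0. Violating.
Others bid (6, 39): truth gives -24; bid 6 gives -6 > -24. Violating.
Others bid (6, 41): truth gives -24; bid 6 gives -6 > -24. Violating.
Others bid (24, 39): truth gives -24; bid 6 gives -6 > -24. Violating.
Others bid (6, 24): truth gives 0; no alternative beats it.
Others bid (24, 6): truth gives 0; no alternative beats it.
(Checking all 16 profiles: 13 have a profitable deviation, 3 do not.)

13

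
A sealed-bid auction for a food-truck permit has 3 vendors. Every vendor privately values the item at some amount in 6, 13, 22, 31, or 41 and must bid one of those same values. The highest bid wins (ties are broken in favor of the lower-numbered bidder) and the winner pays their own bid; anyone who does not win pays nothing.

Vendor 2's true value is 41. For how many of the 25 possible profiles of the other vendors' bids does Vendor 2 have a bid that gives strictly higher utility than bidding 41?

12

Others bid (6, 6): truth gives 0; bid 13 gives 28 > 0. Violating.
Others bid (6, 13): truth gives 0; bid 13 gives 28 > 0. Violating.
Others bid (6, 22): truth gives 0; bid 22 gives 19 > 0. Violating.
Others bid (6, 31): truth gives 0; bid 31 gives 10 > 0. Violating.
Others bid (6, 41): truth gives 0; no alternative beats it.
Others bid (13, 41): truth gives 0; no alternative beats it.
(Checking all 25 profiles: 12 have a profitable deviation, 13 do not.)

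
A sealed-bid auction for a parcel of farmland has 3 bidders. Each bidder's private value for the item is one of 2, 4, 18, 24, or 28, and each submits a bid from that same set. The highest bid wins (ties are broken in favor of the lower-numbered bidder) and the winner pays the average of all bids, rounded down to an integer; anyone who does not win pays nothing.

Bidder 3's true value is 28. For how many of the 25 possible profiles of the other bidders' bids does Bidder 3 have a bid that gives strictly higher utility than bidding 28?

Others bid (2, 2): truth gives 18; bid 4 gives 26 > 18. Violating.
Others bid (2, 4): truth gives 17; bid 18 gives 20 > 17. Violating.
Others bid (2, 18): truth gives 12; bid 24 gives 14 > 12. Violating.
Others bid (4, 2): truth gives 17; bid 18 gives 20 > 17. Violating.
Others bid (2, 24): truth gives 10; no alternative beats it.
Others bid (2, 28): truth gives 0; no alternative beats it.
(Checking all 25 profiles: 9 have a profitable deviation, 16 do not.)

9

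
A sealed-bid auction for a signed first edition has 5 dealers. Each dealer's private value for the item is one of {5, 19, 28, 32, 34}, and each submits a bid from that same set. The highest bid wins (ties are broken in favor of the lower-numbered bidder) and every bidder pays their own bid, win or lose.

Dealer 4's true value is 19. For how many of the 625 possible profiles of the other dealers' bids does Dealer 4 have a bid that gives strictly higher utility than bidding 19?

623

Others bid (5, 5, 5, 28): truth gives -19; bid 5 gives -5 > -19. Violating.
Others bid (5, 5, 5, 32): truth gives -19; bid 5 gives -5 > -19. Violating.
Others bid (5, 5, 5, 34): truth gives -19; bid 5 gives -5 > -19. Violating.
Others bid (5, 5, 19, 5): truth gives -19; bid 5 gives -5 > -19. Violating.
Others bid (5, 5, 5, 5): truth gives 0; no alternative beats it.
Others bid (5, 5, 5, 19): truth gives 0; no alternative beats it.
(Checking all 625 profiles: 623 have a profitable deviation, 2 do not.)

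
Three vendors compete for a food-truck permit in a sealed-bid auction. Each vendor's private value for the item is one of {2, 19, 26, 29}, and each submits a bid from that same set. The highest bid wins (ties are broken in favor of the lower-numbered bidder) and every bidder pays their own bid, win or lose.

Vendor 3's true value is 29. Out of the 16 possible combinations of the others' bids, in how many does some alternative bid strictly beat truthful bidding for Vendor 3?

Others bid (2, 2): truth gives 0; bid 19 gives 10 > 0. Violating.
Others bid (2, 19): truth gives 0; bid 26 gives 3 > 0. Violating.
Others bid (2, 29): truth gives -29; bid 2 gives -2 > -29. Violating.
Others bid (19, 2): truth gives 0; bid 26 gives 3 > 0. Violating.
Others bid (2, 26): truth gives 0; no alternative beats it.
Others bid (19, 26): truth gives 0; no alternative beats it.
(Checking all 16 profiles: 11 have a profitable deviation, 5 do not.)

11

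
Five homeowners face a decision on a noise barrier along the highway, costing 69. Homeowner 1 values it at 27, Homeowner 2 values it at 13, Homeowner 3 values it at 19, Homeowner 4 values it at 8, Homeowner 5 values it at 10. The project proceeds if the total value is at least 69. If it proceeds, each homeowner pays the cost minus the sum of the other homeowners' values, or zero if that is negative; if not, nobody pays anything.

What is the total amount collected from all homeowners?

Total value 77 ≥ cost 69, so it is built.
Homeowner 1: others sum to 50; max(0, 69 - 50) = 19.
Homeowner 2: others sum to 64; max(0, 69 - 64) = 5.
Homeowner 3: others sum to 58; max(0, 69 - 58) = 11.
Homeowner 4: others sum to 69; max(0, 69 - 69) = 0.
Homeowner 5: others sum to 67; max(0, 69 - 67) = 2.
Total collected = 19 + 5 + 11 + 0 + 2 = 37.

37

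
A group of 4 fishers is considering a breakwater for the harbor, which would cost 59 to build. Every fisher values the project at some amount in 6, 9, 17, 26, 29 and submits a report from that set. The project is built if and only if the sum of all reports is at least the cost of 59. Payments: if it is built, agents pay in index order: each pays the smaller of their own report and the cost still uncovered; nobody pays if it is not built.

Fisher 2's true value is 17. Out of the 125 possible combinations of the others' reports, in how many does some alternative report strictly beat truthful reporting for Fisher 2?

69

Others report (6, 17, 29): truth gives 0; report 9 gives 8 > 0. Violating.
Others report (6, 26, 26): truth gives 0; report 6 gives 11 > 0. Violating.
Others report (6, 26, 29): truth gives 0; report 6 gives 11 > 0. Violating.
Others report (6, 29, 17): truth gives 0; report 9 gives 8 > 0. Violating.
Others report (6, 6, 6): truth gives 0; no alternative beats it.
Others report (6, 6, 9): truth gives 0; no alternative beats it.
(Checking all 125 profiles: 69 have a profitable deviation, 56 do not.)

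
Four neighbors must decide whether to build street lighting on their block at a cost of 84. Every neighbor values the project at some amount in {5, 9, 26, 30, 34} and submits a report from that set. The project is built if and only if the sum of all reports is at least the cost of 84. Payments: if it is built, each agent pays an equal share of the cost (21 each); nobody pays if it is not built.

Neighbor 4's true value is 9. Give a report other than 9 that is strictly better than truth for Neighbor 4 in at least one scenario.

5

Suppose Neighbor 1 reports 9, Neighbor 2 reports 34 and Neighbor 3 reports 34.
Report 9: project built, pays 21, utility 9 - 21 = -12.
Report 5: project not built, utility 0.
So reporting 5 beats truth here (0 > -12).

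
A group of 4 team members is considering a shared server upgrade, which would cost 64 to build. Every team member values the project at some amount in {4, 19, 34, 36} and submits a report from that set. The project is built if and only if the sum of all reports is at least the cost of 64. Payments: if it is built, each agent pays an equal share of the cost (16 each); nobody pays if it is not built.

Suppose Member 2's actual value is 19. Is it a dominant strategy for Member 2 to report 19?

No

Consider the case where Member 1 reports 4, Member 3 reports 4 and Member 4 reports 34.
Truthful report 19: project not built, utility 0.
Report 34 instead: project built, pays 16, utility 19 - 16 = 3.
Since 3 > 0, reporting 34 is strictly better here, so truthful reporting is not dominant.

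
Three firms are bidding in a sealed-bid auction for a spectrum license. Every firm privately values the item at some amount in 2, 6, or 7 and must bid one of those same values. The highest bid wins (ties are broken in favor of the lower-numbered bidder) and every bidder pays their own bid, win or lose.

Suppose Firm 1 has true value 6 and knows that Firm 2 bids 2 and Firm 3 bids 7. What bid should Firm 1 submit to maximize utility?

Bid 2: loses but pays 2, utility -2.
Bid 6: loses but pays 6, utility -6.
Bid 7: wins, pays 7, utility 6 - 7 = -1.
The best choice is 7 with utility -1.

7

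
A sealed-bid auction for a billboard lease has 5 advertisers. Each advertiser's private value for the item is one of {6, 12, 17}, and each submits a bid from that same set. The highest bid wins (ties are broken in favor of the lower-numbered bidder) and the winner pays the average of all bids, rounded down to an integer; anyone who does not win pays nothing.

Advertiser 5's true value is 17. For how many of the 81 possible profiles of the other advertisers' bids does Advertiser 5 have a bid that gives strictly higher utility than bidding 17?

1

Others bid (6, 6, 6, 6): truth gives 9; bid 12 gives 10 > 9. Violating.
Others bid (6, 6, 6, 12): truth gives 8; no alternative beats it.
Others bid (6, 6, 6, 17): truth gives 0; no alternative beats it.
(Checking all 81 profiles: 1 has a profitable deviation, 80 do not.)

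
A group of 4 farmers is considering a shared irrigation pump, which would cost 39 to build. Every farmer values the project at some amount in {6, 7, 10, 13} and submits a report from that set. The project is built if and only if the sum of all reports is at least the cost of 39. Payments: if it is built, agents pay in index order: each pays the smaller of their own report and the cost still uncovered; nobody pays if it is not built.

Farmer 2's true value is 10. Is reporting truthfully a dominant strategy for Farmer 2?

Consider the case where Farmer 1 reports 6, Farmer 3 reports 13 and Farmer 4 reports 13.
Truthful report 10: project built, pays 10, utility 10 - 10 = 0.
Report 7 instead: project built, pays 7, utility 10 - 7 = 3.
Since 3 > 0, reporting 7 is strictly better here, so truthful reporting is not dominant.

No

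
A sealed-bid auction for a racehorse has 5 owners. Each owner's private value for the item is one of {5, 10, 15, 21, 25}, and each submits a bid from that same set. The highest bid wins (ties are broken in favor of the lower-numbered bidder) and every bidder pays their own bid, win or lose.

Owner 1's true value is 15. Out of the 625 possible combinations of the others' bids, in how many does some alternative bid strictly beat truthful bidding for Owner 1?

560

Others bid (5, 5, 5, 5): truth gives 0; bid 5 gives 10 > 0. Violating.
Others bid (5, 5, 5, 10): truth gives 0; bid 10 gives 5 > 0. Violating.
Others bid (5, 5, 5, 21): truth gives -15; bid 5 gives -5 > -15. Violating.
Others bid (5, 5, 5, 25): truth gives -15; bid 5 gives -5 > -15. Violating.
Others bid (5, 5, 5, 15): truth gives 0; no alternative beats it.
Others bid (5, 5, 10, 15): truth gives 0; no alternative beats it.
(Checking all 625 profiles: 560 have a profitable deviation, 65 do not.)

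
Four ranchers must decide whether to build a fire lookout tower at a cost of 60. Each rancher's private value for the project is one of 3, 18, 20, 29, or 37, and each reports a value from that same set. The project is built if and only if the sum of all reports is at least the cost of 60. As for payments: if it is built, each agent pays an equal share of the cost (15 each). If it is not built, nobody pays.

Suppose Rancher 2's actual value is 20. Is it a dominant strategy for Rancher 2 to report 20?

Consider the case where Rancher 1 reports 3, Rancher 3 reports 3 and Rancher 4 reports 18.
Truthful report 20: project not built, utility 0.
Report 37 instead: project built, pays 15, utility 20 - 15 = 5.
Since 5 > 0, reporting 37 is strictly better here, so truthful reporting is not dominant.

No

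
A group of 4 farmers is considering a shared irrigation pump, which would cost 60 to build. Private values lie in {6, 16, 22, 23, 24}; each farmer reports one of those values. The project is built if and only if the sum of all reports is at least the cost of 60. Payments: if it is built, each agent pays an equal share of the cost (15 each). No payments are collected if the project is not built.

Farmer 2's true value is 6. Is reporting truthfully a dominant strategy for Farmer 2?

Check each profile of the others' reports and compare truth against every alternative report.
Others report (6, 16, 22): truth gives 0, best alternative gives -9.
Others report (6, 16, 23): truth gives 0, best alternative gives -9.
Others report (6, 16, 24): truth gives 0, best alternative gives -9.
Others report (6, 22, 16): truth gives 0, best alternative gives -9.
Others report (6, 22, 22): truth gives 0, best alternative gives -9.
Others report (6, 22, 23): truth gives 0, best alternative gives -9.
(Remaining 119 profiles checked similarly; truth is weakly best in each.)
In every case the truthful report is at least as good as any alternative, so it is a dominant strategy.

Yes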